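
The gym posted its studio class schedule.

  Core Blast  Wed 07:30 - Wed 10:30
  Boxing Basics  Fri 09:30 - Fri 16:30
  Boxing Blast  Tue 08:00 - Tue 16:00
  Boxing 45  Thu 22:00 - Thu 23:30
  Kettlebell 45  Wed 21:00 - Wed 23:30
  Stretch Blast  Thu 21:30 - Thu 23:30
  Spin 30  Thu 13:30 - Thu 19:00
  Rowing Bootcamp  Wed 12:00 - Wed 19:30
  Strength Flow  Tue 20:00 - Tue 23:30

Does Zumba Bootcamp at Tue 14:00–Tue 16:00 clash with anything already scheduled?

Boxing Blast: starts Tue 08:00 before Zumba Bootcamp ends Tue 16:00, and ends Tue 16:00 after Zumba Bootcamp starts Tue 14:00 → overlap.
Strength Flow: starts Tue 20:00 at or after Zumba Bootcamp ends Tue 16:00 → clear.
Core Blast: starts Wed 07:30 at or after Zumba Bootcamp ends Tue 16:00 → clear.
Rowing Bootcamp: starts Wed 12:00 at or after Zumba Bootcamp ends Tue 16:00 → clear.
Kettlebell 45: starts Wed 21:00 at or after Zumba Bootcamp ends Tue 16:00 → clear.
Spin 30: starts Thu 13:30 at or after Zumba Bootcamp ends Tue 16:00 → clear.
Stretch Blast: starts Thu 21:30 at or after Zumba Bootcamp ends Tue 16:00 → clear.
Boxing 45: starts Thu 22:00 at or after Zumba Bootcamp ends Tue 16:00 → clear.
Boxing Basics: starts Fri 09:30 at or after Zumba Bootcamp ends Tue 16:00 → clear.
Zumba Bootcamp overlaps Boxing Blast.

Yes — it overlaps Boxing Blast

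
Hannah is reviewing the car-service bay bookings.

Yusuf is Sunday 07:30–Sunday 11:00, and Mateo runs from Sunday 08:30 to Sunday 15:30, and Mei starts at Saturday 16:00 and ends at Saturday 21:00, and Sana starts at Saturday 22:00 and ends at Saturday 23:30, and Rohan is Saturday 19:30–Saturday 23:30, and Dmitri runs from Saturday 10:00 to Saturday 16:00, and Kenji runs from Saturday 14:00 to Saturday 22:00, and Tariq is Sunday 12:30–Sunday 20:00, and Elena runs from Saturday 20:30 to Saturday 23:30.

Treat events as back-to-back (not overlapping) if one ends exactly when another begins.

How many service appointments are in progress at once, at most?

Sweep the timeline, counting +1 at each start and −1 at each end (ends before starts at a tie):
Saturday 10:00 start Dmitri → 1
Saturday 14:00 start Kenji → 2
Saturday 16:00 end Dmitri → 1
Saturday 16:00 start Mei → 2
Saturday 19:30 start Rohan → 3
Saturday 20:30 start Elena → 4
Saturday 21:00 end Mei → 3
Saturday 22:00 end Kenji → 2
Saturday 22:00 start Sana → 3
Saturday 23:30 end Elena → 2
Saturday 23:30 end Rohan → 1
Saturday 23:30 end Sana → 0
Sunday 07:30 start Yusuf → 1
Sunday 08:30 start Mateo → 2
Sunday 11:00 end Yusuf → 1
Sunday 12:30 start Tariq → 2
Sunday 15:30 end Mateo → 1
Sunday 20:00 end Tariq → 0
Peak is 4, at Saturday 20:30 (Elena, Kenji, Mei, Rohan).

4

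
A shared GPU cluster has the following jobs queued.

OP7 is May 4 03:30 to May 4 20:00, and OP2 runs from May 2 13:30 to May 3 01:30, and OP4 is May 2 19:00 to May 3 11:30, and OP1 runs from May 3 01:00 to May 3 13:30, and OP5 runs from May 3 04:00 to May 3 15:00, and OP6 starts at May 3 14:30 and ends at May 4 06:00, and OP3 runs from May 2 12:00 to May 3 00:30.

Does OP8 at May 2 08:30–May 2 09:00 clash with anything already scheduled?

OP3: starts May 2 12:00 at or after OP8 ends May 2 09:00 → clear.
OP2: starts May 2 13:30 at or after OP8 ends May 2 09:00 → clear.
OP4: starts May 2 19:00 at or after OP8 ends May 2 09:00 → clear.
OP1: starts May 3 01:00 at or after OP8 ends May 2 09:00 → clear.
OP5: starts May 3 04:00 at or after OP8 ends May 2 09:00 → clear.
OP6: starts May 3 14:30 at or after OP8 ends May 2 09:00 → clear.
OP7: starts May 4 03:30 at or after OP8 ends May 2 09:00 → clear.

No — it doesn't clash with anything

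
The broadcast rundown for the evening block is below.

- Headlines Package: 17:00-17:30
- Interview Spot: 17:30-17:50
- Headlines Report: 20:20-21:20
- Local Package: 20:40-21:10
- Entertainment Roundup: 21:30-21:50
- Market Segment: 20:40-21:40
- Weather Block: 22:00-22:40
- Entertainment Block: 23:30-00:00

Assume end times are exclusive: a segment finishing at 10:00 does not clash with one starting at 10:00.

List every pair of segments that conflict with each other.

Entertainment Roundup & Market Segment, Headlines Report & Local Package, Headlines Report & Market Segment, Local Package & Market Segment

Sorted by start: Headlines Package, Interview Spot, Headlines Report, Local Package, Market Segment, Entertainment Roundup, Weather Block, Entertainment Block.
Interview Spot starts exactly when Headlines Package ends (back-to-back, no overlap), so nothing later overlaps Headlines Package either.
Headlines Report starts after Interview Spot ends, so nothing later overlaps Interview Spot either.
Local Package starts before Headlines Report ends → Headlines Report and Local Package overlap.
Market Segment starts before Headlines Report ends → Headlines Report and Market Segment overlap.
Entertainment Roundup starts after Headlines Report ends, so nothing later overlaps Headlines Report either.
Market Segment starts before Local Package ends → Local Package and Market Segment overlap.
Entertainment Roundup starts after Local Package ends, so nothing later overlaps Local Package either.
Entertainment Roundup starts before Market Segment ends → Market Segment and Entertainment Roundup overlap.
Weather Block starts after Market Segment ends, so nothing later overlaps Market Segment either.
Weather Block starts after Entertainment Roundup ends, so nothing later overlaps Entertainment Roundup either.
Entertainment Block starts after Weather Block ends.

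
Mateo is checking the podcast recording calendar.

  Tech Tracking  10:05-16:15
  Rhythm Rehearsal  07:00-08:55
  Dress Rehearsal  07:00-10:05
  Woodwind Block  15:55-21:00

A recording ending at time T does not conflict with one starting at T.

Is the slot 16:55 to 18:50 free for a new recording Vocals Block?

Dress Rehearsal: ends 10:05 at or before Vocals Block starts 16:55 → clear.
Rhythm Rehearsal: ends 08:55 at or before Vocals Block starts 16:55 → clear.
Tech Tracking: ends 16:15 at or before Vocals Block starts 16:55 → clear.
Woodwind Block: starts 15:55 before Vocals Block ends 18:50, and ends 21:00 after Vocals Block starts 16:55 → overlap.
Vocals Block overlaps Woodwind Block.

No — it overlaps Woodwind Block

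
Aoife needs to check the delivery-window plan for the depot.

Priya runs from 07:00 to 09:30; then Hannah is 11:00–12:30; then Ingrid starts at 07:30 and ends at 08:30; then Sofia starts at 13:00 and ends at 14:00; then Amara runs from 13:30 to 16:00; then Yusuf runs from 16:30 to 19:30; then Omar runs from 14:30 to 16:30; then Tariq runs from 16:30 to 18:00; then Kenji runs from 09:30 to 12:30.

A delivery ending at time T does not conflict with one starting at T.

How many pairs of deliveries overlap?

Two intervals overlap when each starts before the other ends.
Sorted by start: Priya, Ingrid, Kenji, Hannah, Sofia, Amara, Omar, Yusuf, Tariq.
Ingrid starts before Priya ends → Priya and Ingrid overlap.
Kenji starts exactly when Priya ends (back-to-back, no overlap), so Priya has no further overlaps.
Kenji starts after Ingrid ends, so Ingrid has no further overlaps.
Hannah starts before Kenji ends → Kenji and Hannah overlap.
Sofia starts after Kenji ends, so Kenji has no further overlaps.
Sofia starts after Hannah ends, so Hannah has no further overlaps.
Amara starts before Sofia ends → Sofia and Amara overlap.
Omar starts after Sofia ends, so Sofia has no further overlaps.
Omar starts before Amara ends → Amara and Omar overlap.
Yusuf starts after Amara ends, so Amara has no further overlaps.
Yusuf starts exactly when Omar ends (back-to-back, no overlap), so Omar has no further overlaps.
Tariq starts before Yusuf ends → Yusuf and Tariq overlap.
Overlapping pairs: Amara & Omar, Amara & Sofia, Hannah & Kenji, Ingrid & Priya, Tariq & Yusuf — 5 in total.

5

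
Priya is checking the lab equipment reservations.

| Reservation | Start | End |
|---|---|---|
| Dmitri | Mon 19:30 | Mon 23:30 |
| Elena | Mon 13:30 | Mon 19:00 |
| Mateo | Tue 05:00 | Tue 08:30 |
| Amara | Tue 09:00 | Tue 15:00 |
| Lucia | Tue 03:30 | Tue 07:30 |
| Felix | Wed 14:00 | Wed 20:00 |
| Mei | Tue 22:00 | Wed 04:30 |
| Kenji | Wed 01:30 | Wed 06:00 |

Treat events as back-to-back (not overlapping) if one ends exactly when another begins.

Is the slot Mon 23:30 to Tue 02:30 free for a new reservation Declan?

Yes — the slot is free

Elena: ends Mon 19:00 at or before Declan starts Mon 23:30 → clear.
Dmitri: ends Mon 23:30 at or before Declan starts Mon 23:30 → clear.
Lucia: starts Tue 03:30 at or after Declan ends Tue 02:30 → clear.
Mateo: starts Tue 05:00 at or after Declan ends Tue 02:30 → clear.
Amara: starts Tue 09:00 at or after Declan ends Tue 02:30 → clear.
Mei: starts Tue 22:00 at or after Declan ends Tue 02:30 → clear.
Kenji: starts Wed 01:30 at or after Declan ends Tue 02:30 → clear.
Felix: starts Wed 14:00 at or after Declan ends Tue 02:30 → clear.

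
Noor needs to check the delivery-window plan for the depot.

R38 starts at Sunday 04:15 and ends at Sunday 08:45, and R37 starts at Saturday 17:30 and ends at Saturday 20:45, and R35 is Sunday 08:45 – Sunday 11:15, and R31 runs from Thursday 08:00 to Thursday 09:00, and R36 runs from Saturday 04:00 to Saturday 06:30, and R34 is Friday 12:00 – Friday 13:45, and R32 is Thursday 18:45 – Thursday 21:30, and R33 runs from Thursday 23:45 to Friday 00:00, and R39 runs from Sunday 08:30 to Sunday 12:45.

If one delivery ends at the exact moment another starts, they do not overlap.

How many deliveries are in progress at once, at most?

2

Sort all start/end points and keep a running count:
Thursday 08:00 start R31 → 1
Thursday 09:00 end R31 → 0
Thursday 18:45 start R32 → 1
Thursday 21:30 end R32 → 0
Thursday 23:45 start R33 → 1
Friday 00:00 end R33 → 0
Friday 12:00 start R34 → 1
Friday 13:45 end R34 → 0
Saturday 04:00 start R36 → 1
Saturday 06:30 end R36 → 0
Saturday 17:30 start R37 → 1
Saturday 20:45 end R37 → 0
Sunday 04:15 start R38 → 1
Sunday 08:30 start R39 → 2
Sunday 08:45 end R38 → 1
Sunday 08:45 start R35 → 2
Sunday 11:15 end R35 → 1
Sunday 12:45 end R39 → 0
Peak is 2, at Sunday 08:30 (R38, R39).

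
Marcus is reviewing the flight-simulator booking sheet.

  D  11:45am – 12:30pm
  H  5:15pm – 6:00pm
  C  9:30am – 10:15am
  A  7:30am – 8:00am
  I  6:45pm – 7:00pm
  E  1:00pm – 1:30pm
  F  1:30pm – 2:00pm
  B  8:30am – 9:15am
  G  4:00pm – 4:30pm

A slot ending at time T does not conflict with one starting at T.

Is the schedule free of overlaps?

Sorted by start: A, B, C, D, E, F, G, H, I.
B starts after A ends; A is clear from here.
C starts after B ends; B is clear from here.
D starts after C ends; C is clear from here.
E starts after D ends; D is clear from here.
F starts exactly when E ends (back-to-back, no overlap); E is clear from here.
G starts after F ends; F is clear from here.
H starts after G ends; G is clear from here.
I starts after H ends.
Every pair is clear; the schedule has no overlaps.

Yes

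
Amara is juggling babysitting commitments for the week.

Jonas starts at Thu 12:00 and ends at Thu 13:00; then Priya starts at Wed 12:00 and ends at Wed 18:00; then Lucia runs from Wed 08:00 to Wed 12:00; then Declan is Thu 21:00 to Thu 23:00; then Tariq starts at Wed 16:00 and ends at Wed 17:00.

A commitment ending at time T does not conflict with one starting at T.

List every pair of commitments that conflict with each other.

Sorted by start: Lucia, Priya, Tariq, Jonas, Declan.
Priya starts exactly when Lucia ends (back-to-back, no overlap), so nothing later overlaps Lucia either.
Tariq starts before Priya ends → Priya and Tariq overlap.
Jonas starts after Priya ends, so nothing later overlaps Priya either.
Jonas starts after Tariq ends, so nothing later overlaps Tariq either.
Declan starts after Jonas ends.

Priya & Tariq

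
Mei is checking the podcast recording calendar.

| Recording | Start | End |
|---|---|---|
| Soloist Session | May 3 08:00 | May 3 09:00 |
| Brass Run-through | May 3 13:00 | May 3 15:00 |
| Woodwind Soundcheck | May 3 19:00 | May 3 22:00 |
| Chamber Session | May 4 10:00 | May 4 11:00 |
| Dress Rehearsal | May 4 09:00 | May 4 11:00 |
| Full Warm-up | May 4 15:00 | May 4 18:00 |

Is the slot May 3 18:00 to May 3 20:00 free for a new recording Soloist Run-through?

No — it overlaps Woodwind Soundcheck

Soloist Session: ends May 3 09:00 at or before Soloist Run-through starts May 3 18:00 → clear.
Brass Run-through: ends May 3 15:00 at or before Soloist Run-through starts May 3 18:00 → clear.
Woodwind Soundcheck: starts May 3 19:00 before Soloist Run-through ends May 3 20:00, and ends May 3 22:00 after Soloist Run-through starts May 3 18:00 → overlap.
Dress Rehearsal: starts May 4 09:00 at or after Soloist Run-through ends May 3 20:00 → clear.
Chamber Session: starts May 4 10:00 at or after Soloist Run-through ends May 3 20:00 → clear.
Full Warm-up: starts May 4 15:00 at or after Soloist Run-through ends May 3 20:00 → clear.
Soloist Run-through overlaps Woodwind Soundcheck.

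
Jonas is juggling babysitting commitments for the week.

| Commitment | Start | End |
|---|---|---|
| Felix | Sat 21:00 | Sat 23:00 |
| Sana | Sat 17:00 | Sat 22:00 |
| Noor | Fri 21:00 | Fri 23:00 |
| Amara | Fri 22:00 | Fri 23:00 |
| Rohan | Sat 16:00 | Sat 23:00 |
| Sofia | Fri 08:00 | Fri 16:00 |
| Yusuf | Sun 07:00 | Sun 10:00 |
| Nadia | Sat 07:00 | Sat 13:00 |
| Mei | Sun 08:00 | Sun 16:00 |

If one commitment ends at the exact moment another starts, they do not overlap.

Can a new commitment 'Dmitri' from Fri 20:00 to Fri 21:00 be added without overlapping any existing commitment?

Sofia: ends Fri 16:00 at or before Dmitri starts Fri 20:00 → clear.
Noor: starts Fri 21:00 at or after Dmitri ends Fri 21:00 → clear.
Amara: starts Fri 22:00 at or after Dmitri ends Fri 21:00 → clear.
Nadia: starts Sat 07:00 at or after Dmitri ends Fri 21:00 → clear.
Rohan: starts Sat 16:00 at or after Dmitri ends Fri 21:00 → clear.
Sana: starts Sat 17:00 at or after Dmitri ends Fri 21:00 → clear.
Felix: starts Sat 21:00 at or after Dmitri ends Fri 21:00 → clear.
Yusuf: starts Sun 07:00 at or after Dmitri ends Fri 21:00 → clear.
Mei: starts Sun 08:00 at or after Dmitri ends Fri 21:00 → clear.

Yes — the slot is free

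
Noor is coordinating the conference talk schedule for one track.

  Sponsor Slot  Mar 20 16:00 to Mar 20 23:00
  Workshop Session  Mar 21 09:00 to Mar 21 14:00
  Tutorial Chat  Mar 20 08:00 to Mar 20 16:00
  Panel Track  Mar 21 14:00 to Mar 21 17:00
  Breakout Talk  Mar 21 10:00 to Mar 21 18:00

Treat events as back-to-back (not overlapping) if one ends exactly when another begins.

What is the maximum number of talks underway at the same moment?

Sort all start/end points and keep a running count:
Mar 20 08:00 start Tutorial Chat → 1
Mar 20 16:00 end Tutorial Chat → 0
Mar 20 16:00 start Sponsor Slot → 1
Mar 20 23:00 end Sponsor Slot → 0
Mar 21 09:00 start Workshop Session → 1
Mar 21 10:00 start Breakout Talk → 2
Mar 21 14:00 end Workshop Session → 1
Mar 21 14:00 start Panel Track → 2
Mar 21 17:00 end Panel Track → 1
Mar 21 18:00 end Breakout Talk → 0
Peak is 2, at Mar 21 10:00 (Breakout Talk, Workshop Session).

2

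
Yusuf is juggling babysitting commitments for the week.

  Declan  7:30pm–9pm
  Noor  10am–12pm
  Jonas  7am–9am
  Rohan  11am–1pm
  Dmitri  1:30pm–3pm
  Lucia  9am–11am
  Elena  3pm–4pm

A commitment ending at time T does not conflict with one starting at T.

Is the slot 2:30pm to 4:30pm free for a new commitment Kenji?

No — it overlaps Dmitri, Elena

Jonas: ends 9am at or before Kenji starts 2:30pm → clear.
Lucia: ends 11am at or before Kenji starts 2:30pm → clear.
Noor: ends 12pm at or before Kenji starts 2:30pm → clear.
Rohan: ends 1pm at or before Kenji starts 2:30pm → clear.
Dmitri: starts 1:30pm before Kenji ends 4:30pm, and ends 3pm after Kenji starts 2:30pm → overlap.
Elena: starts 3pm before Kenji ends 4:30pm, and ends 4pm after Kenji starts 2:30pm → overlap.
Declan: starts 7:30pm at or after Kenji ends 4:30pm → clear.
Kenji overlaps Elena, Dmitri.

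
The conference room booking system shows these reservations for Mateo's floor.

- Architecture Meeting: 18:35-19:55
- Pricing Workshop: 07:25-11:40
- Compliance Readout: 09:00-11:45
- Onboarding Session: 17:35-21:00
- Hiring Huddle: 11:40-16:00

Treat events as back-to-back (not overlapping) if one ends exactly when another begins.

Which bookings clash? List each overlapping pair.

Sorted by start: Pricing Workshop, Compliance Readout, Hiring Huddle, Onboarding Session, Architecture Meeting.
Compliance Readout starts before Pricing Workshop ends → Pricing Workshop and Compliance Readout overlap.
Hiring Huddle starts exactly when Pricing Workshop ends (back-to-back, no overlap) — done with Pricing Workshop.
Hiring Huddle starts before Compliance Readout ends → Compliance Readout and Hiring Huddle overlap.
Onboarding Session starts after Compliance Readout ends — done with Compliance Readout.
Onboarding Session starts after Hiring Huddle ends — done with Hiring Huddle.
Architecture Meeting starts before Onboarding Session ends → Onboarding Session and Architecture Meeting overlap.

Architecture Meeting & Onboarding Session, Compliance Readout & Hiring Huddle, Compliance Readout & Pricing Workshop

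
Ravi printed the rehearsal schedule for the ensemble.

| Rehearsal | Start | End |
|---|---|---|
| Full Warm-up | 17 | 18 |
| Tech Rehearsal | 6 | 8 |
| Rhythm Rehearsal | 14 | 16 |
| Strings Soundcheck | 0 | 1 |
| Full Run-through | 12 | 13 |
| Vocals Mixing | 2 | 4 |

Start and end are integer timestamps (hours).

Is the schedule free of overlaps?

Check each pair: they overlap iff neither finishes before the other starts.
Sorted by start: Strings Soundcheck, Vocals Mixing, Tech Rehearsal, Full Run-through, Rhythm Rehearsal, Full Warm-up.
Vocals Mixing starts after Strings Soundcheck ends; Strings Soundcheck is clear from here.
Tech Rehearsal starts after Vocals Mixing ends; Vocals Mixing is clear from here.
Full Run-through starts after Tech Rehearsal ends; Tech Rehearsal is clear from here.
Rhythm Rehearsal starts after Full Run-through ends; Full Run-through is clear from here.
Full Warm-up starts after Rhythm Rehearsal ends.
Every pair is clear; the schedule has no overlaps.

Yes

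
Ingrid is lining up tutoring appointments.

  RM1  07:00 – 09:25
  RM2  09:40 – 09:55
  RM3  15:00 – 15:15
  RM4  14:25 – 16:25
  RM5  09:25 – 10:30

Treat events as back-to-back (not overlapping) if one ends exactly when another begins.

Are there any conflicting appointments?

Yes

Sorted by start: RM1, RM5, RM2, RM4, RM3.
RM5 starts exactly when RM1 ends (back-to-back, no overlap); RM1 is clear from here.
RM2 starts before RM5 ends → RM5 and RM2 overlap.
That's a conflict, so the schedule is not conflict-free.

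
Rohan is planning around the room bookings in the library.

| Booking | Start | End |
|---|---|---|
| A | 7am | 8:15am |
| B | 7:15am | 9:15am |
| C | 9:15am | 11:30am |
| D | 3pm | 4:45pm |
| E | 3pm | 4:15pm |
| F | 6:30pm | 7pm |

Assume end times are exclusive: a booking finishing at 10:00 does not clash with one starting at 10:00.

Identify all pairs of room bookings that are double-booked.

Two intervals overlap when each starts before the other ends.
Sorted by start: A, B, C, D, E, F.
B starts before A ends → A and B overlap.
C starts after A ends, so nothing later overlaps A either.
C starts exactly when B ends (back-to-back, no overlap), so nothing later overlaps B either.
D starts after C ends, so nothing later overlaps C either.
E starts before D ends → D and E overlap.
F starts after D ends.
F starts after E ends.

A & B, D & E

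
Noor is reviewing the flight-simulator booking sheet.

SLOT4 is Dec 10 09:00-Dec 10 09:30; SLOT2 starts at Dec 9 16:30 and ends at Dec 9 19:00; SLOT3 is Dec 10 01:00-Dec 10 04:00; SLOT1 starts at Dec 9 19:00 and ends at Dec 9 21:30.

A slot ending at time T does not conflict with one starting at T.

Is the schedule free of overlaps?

Yes

Sorted by start: SLOT2, SLOT1, SLOT3, SLOT4.
SLOT1 starts exactly when SLOT2 ends (back-to-back, no overlap); SLOT2 is clear from here.
SLOT3 starts after SLOT1 ends; SLOT1 is clear from here.
SLOT4 starts after SLOT3 ends.
Every pair is clear; the schedule has no overlaps.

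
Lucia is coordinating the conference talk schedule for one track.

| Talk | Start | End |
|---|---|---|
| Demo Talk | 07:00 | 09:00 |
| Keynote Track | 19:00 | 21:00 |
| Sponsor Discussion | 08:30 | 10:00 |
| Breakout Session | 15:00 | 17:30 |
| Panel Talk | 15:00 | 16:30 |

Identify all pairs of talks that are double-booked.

Two intervals overlap when each starts before the other ends.
Sorted by start: Demo Talk, Sponsor Discussion, Breakout Session, Panel Talk, Keynote Track.
Sponsor Discussion starts before Demo Talk ends → Demo Talk and Sponsor Discussion overlap.
Breakout Session starts after Demo Talk ends, so Demo Talk has no further overlaps.
Breakout Session starts after Sponsor Discussion ends, so Sponsor Discussion has no further overlaps.
Panel Talk starts before Breakout Session ends → Breakout Session and Panel Talk overlap.
Keynote Track starts after Breakout Session ends.
Keynote Track starts after Panel Talk ends.

Breakout Session & Panel Talk, Demo Talk & Sponsor Discussion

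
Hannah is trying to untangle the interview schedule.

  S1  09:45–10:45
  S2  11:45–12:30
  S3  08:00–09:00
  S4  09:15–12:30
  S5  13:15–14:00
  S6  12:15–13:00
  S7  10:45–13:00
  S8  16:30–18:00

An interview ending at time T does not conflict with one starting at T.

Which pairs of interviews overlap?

Sorted by start: S3, S4, S1, S7, S2, S6, S5, S8.
S4 starts after S3 ends, so nothing later overlaps S3 either.
S1 starts before S4 ends → S4 and S1 overlap.
S7 starts before S4 ends → S4 and S7 overlap.
S2 starts before S4 ends → S4 and S2 overlap.
S6 starts before S4 ends → S4 and S6 overlap.
S5 starts after S4 ends, so nothing later overlaps S4 either.
S7 starts exactly when S1 ends (back-to-back, no overlap), so nothing later overlaps S1 either.
S2 starts before S7 ends → S7 and S2 overlap.
S6 starts before S7 ends → S7 and S6 overlap.
S5 starts after S7 ends, so nothing later overlaps S7 either.
S6 starts before S2 ends → S2 and S6 overlap.
S5 starts after S2 ends, so nothing later overlaps S2 either.
S5 starts after S6 ends, so nothing later overlaps S6 either.
S8 starts after S5 ends.

S1 & S4, S2 & S4, S2 & S6, S2 & S7, S4 & S6, S4 & S7, S6 & S7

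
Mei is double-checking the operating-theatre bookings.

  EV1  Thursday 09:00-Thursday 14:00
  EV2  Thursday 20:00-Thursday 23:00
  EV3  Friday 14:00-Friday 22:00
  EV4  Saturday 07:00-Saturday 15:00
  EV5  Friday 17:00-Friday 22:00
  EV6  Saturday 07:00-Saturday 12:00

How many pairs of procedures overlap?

Sorted by start: EV1, EV2, EV3, EV5, EV4, EV6.
EV2 starts after EV1 ends — done with EV1.
EV3 starts after EV2 ends — done with EV2.
EV5 starts before EV3 ends → EV3 and EV5 overlap.
EV4 starts after EV3 ends — done with EV3.
EV4 starts after EV5 ends — done with EV5.
EV6 starts before EV4 ends → EV4 and EV6 overlap.
Overlapping pairs: EV3 & EV5, EV4 & EV6 — 2 in total.

2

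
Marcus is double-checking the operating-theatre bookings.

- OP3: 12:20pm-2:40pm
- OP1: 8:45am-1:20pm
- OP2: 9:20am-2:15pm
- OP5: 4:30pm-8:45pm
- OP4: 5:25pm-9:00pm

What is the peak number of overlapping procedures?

Sweep the timeline, counting +1 at each start and −1 at each end (ends before starts at a tie):
8:45am start OP1 → 1
9:20am start OP2 → 2
12:20pm start OP3 → 3
1:20pm end OP1 → 2
2:15pm end OP2 → 1
2:40pm end OP3 → 0
4:30pm start OP5 → 1
5:25pm start OP4 → 2
8:45pm end OP5 → 1
9:00pm end OP4 → 0
Peak is 3, at 12:20pm (OP1, OP2, OP3).

3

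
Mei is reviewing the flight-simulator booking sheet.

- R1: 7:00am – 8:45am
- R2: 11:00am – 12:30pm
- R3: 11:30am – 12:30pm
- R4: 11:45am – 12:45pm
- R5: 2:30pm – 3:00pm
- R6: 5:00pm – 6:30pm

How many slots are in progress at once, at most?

3

Walk through starts and ends in time order (an end at T is processed before a start at T):
7:00am start R1 → 1
8:45am end R1 → 0
11:00am start R2 → 1
11:30am start R3 → 2
11:45am start R4 → 3
12:30pm end R2 → 2
12:30pm end R3 → 1
12:45pm end R4 → 0
2:30pm start R5 → 1
3:00pm end R5 → 0
5:00pm start R6 → 1
6:30pm end R6 → 0
Peak is 3, at 11:45am (R2, R3, R4).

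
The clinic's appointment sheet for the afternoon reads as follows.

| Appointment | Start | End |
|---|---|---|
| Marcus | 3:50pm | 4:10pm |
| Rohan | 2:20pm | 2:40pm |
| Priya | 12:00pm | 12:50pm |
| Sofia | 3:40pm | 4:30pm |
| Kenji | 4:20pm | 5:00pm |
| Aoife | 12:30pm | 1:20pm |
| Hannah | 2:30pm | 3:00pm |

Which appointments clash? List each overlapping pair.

Sorted by start: Priya, Aoife, Rohan, Hannah, Sofia, Marcus, Kenji.
Aoife starts before Priya ends → Priya and Aoife overlap.
Rohan starts after Priya ends, so Priya has no further overlaps.
Rohan starts after Aoife ends, so Aoife has no further overlaps.
Hannah starts before Rohan ends → Rohan and Hannah overlap.
Sofia starts after Rohan ends, so Rohan has no further overlaps.
Sofia starts after Hannah ends, so Hannah has no further overlaps.
Marcus starts before Sofia ends → Sofia and Marcus overlap.
Kenji starts before Sofia ends → Sofia and Kenji overlap.
Kenji starts after Marcus ends.

Aoife & Priya, Hannah & Rohan, Kenji & Sofia, Marcus & Sofia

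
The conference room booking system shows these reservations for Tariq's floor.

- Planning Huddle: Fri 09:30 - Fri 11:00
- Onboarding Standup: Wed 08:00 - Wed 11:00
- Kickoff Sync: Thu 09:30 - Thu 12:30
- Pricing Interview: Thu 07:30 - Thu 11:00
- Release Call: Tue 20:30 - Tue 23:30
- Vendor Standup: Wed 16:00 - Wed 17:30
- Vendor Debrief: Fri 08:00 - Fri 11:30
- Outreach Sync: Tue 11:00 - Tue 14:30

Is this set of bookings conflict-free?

Sorted by start: Outreach Sync, Release Call, Onboarding Standup, Vendor Standup, Pricing Interview, Kickoff Sync, Vendor Debrief, Planning Huddle.
Release Call starts after Outreach Sync ends — done with Outreach Sync.
Onboarding Standup starts after Release Call ends — done with Release Call.
Vendor Standup starts after Onboarding Standup ends — done with Onboarding Standup.
Pricing Interview starts after Vendor Standup ends — done with Vendor Standup.
Kickoff Sync starts before Pricing Interview ends → Pricing Interview and Kickoff Sync overlap.
That's a conflict, so the schedule is not conflict-free.

No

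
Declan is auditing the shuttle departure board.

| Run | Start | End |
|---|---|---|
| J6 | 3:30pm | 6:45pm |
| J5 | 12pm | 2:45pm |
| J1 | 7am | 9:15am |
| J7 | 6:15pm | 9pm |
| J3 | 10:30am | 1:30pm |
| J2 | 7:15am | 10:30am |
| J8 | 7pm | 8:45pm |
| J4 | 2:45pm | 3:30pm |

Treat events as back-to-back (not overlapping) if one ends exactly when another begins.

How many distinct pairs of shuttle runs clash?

Sorted by start: J1, J2, J3, J5, J4, J6, J7, J8.
J2 starts before J1 ends → J1 and J2 overlap.
J3 starts after J1 ends, so J1 has no further overlaps.
J3 starts exactly when J2 ends (back-to-back, no overlap), so J2 has no further overlaps.
J5 starts before J3 ends → J3 and J5 overlap.
J4 starts after J3 ends, so J3 has no further overlaps.
J4 starts exactly when J5 ends (back-to-back, no overlap), so J5 has no further overlaps.
J6 starts exactly when J4 ends (back-to-back, no overlap), so J4 has no further overlaps.
J7 starts before J6 ends → J6 and J7 overlap.
J8 starts after J6 ends.
J8 starts before J7 ends → J7 and J8 overlap.
Overlapping pairs: J1 & J2, J3 & J5, J6 & J7, J7 & J8 — 4 in total.

4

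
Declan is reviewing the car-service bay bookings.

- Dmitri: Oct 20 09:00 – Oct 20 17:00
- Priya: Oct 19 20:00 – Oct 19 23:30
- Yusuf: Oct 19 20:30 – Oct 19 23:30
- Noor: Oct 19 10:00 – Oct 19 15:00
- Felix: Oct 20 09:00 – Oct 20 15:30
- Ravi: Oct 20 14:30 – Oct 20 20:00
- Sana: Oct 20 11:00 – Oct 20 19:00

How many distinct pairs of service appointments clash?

Two intervals overlap when each starts before the other ends.
Sorted by start: Noor, Priya, Yusuf, Felix, Dmitri, Sana, Ravi.
Priya starts after Noor ends, so nothing later overlaps Noor either.
Yusuf starts before Priya ends → Priya and Yusuf overlap.
Felix starts after Priya ends, so nothing later overlaps Priya either.
Felix starts after Yusuf ends, so nothing later overlaps Yusuf either.
Dmitri starts before Felix ends → Felix and Dmitri overlap.
Sana starts before Felix ends → Felix and Sana overlap.
Ravi starts before Felix ends → Felix and Ravi overlap.
Sana starts before Dmitri ends → Dmitri and Sana overlap.
Ravi starts before Dmitri ends → Dmitri and Ravi overlap.
Ravi starts before Sana ends → Sana and Ravi overlap.
Overlapping pairs: Dmitri & Felix, Dmitri & Ravi, Dmitri & Sana, Felix & Ravi, Felix & Sana, Priya & Yusuf, Ravi & Sana — 7 in total.

7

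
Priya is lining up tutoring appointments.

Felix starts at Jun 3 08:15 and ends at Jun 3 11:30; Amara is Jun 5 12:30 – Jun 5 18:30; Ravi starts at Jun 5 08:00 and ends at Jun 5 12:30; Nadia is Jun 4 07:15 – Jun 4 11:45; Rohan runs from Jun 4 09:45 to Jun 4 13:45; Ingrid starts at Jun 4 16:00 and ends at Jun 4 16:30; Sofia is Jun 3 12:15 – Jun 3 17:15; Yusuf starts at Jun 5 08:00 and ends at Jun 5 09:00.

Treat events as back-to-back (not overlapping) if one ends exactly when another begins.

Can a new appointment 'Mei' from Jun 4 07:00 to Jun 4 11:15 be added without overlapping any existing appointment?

No — it overlaps Nadia, Rohan

Felix: ends Jun 3 11:30 at or before Mei starts Jun 4 07:00 → clear.
Sofia: ends Jun 3 17:15 at or before Mei starts Jun 4 07:00 → clear.
Nadia: starts Jun 4 07:15 before Mei ends Jun 4 11:15, and ends Jun 4 11:45 after Mei starts Jun 4 07:00 → overlap.
Rohan: starts Jun 4 09:45 before Mei ends Jun 4 11:15, and ends Jun 4 13:45 after Mei starts Jun 4 07:00 → overlap.
Ingrid: starts Jun 4 16:00 at or after Mei ends Jun 4 11:15 → clear.
Yusuf: starts Jun 5 08:00 at or after Mei ends Jun 4 11:15 → clear.
Ravi: starts Jun 5 08:00 at or after Mei ends Jun 4 11:15 → clear.
Amara: starts Jun 5 12:30 at or after Mei ends Jun 4 11:15 → clear.
Mei overlaps Nadia, Rohan.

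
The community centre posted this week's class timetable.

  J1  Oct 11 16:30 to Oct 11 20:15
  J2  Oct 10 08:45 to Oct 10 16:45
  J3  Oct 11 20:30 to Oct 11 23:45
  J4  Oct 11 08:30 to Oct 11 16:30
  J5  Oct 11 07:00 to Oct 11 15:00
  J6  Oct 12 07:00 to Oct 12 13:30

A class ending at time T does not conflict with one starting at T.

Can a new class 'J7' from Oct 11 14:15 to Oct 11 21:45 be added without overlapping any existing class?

J2: ends Oct 10 16:45 at or before J7 starts Oct 11 14:15 → clear.
J5: starts Oct 11 07:00 before J7 ends Oct 11 21:45, and ends Oct 11 15:00 after J7 starts Oct 11 14:15 → overlap.
J4: starts Oct 11 08:30 before J7 ends Oct 11 21:45, and ends Oct 11 16:30 after J7 starts Oct 11 14:15 → overlap.
J1: starts Oct 11 16:30 before J7 ends Oct 11 21:45, and ends Oct 11 20:15 after J7 starts Oct 11 14:15 → overlap.
J3: starts Oct 11 20:30 before J7 ends Oct 11 21:45, and ends Oct 11 23:45 after J7 starts Oct 11 14:15 → overlap.
J6: starts Oct 12 07:00 at or after J7 ends Oct 11 21:45 → clear.
J7 overlaps J1, J3, J4, J5.

No — it overlaps J1, J3, J4, J5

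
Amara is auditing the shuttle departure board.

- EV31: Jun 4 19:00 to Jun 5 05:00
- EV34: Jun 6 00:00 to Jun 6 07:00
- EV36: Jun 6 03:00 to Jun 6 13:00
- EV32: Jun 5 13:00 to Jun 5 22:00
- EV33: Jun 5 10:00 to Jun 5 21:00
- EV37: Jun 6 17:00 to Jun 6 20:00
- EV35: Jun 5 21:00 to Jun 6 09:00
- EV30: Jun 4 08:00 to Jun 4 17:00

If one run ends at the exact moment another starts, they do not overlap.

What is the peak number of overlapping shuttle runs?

Walk through starts and ends in time order (an end at T is processed before a start at T):
Jun 4 08:00 start EV30 → 1
Jun 4 17:00 end EV30 → 0
Jun 4 19:00 start EV31 → 1
Jun 5 05:00 end EV31 → 0
Jun 5 10:00 start EV33 → 1
Jun 5 13:00 start EV32 → 2
Jun 5 21:00 end EV33 → 1
Jun 5 21:00 start EV35 → 2
Jun 5 22:00 end EV32 → 1
Jun 6 00:00 start EV34 → 2
Jun 6 03:00 start EV36 → 3
Jun 6 07:00 end EV34 → 2
Jun 6 09:00 end EV35 → 1
Jun 6 13:00 end EV36 → 0
Jun 6 17:00 start EV37 → 1
Jun 6 20:00 end EV37 → 0
Peak is 3, at Jun 6 03:00 (EV34, EV35, EV36).

3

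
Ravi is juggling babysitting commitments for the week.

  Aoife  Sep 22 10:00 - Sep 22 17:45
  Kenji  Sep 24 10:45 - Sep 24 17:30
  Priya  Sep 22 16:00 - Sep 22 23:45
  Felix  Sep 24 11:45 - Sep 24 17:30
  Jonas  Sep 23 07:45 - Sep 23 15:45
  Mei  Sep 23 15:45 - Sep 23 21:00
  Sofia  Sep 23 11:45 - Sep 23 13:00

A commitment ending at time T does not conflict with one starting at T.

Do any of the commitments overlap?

Yes

Two intervals overlap when each starts before the other ends.
Sorted by start: Aoife, Priya, Jonas, Sofia, Mei, Kenji, Felix.
Priya starts before Aoife ends → Aoife and Priya overlap.
That's a conflict, so the schedule is not conflict-free.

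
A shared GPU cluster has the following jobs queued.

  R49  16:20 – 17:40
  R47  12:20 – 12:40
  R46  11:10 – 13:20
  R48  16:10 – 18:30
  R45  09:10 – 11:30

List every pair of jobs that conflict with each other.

Sorted by start: R45, R46, R47, R48, R49.
R46 starts before R45 ends → R45 and R46 overlap.
R47 starts after R45 ends; R45 is clear from here.
R47 starts before R46 ends → R46 and R47 overlap.
R48 starts after R46 ends; R46 is clear from here.
R48 starts after R47 ends; R47 is clear from here.
R49 starts before R48 ends → R48 and R49 overlap.

R45 & R46, R46 & R47, R48 & R49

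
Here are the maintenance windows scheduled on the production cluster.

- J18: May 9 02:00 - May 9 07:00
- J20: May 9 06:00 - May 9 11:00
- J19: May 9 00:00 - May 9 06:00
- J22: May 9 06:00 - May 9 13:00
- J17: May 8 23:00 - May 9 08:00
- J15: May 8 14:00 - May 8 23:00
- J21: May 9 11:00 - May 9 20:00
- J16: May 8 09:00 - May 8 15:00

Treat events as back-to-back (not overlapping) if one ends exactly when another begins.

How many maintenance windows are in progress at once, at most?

4

Sweep the timeline, counting +1 at each start and −1 at each end (ends before starts at a tie):
May 8 09:00 start J16 → 1
May 8 14:00 start J15 → 2
May 8 15:00 end J16 → 1
May 8 23:00 end J15 → 0
May 8 23:00 start J17 → 1
May 9 00:00 start J19 → 2
May 9 02:00 start J18 → 3
May 9 06:00 end J19 → 2
May 9 06:00 start J20 → 3
May 9 06:00 start J22 → 4
May 9 07:00 end J18 → 3
May 9 08:00 end J17 → 2
May 9 11:00 end J20 → 1
May 9 11:00 start J21 → 2
May 9 13:00 end J22 → 1
May 9 20:00 end J21 → 0
Peak is 4, at May 9 06:00 (J17, J18, J20, J22).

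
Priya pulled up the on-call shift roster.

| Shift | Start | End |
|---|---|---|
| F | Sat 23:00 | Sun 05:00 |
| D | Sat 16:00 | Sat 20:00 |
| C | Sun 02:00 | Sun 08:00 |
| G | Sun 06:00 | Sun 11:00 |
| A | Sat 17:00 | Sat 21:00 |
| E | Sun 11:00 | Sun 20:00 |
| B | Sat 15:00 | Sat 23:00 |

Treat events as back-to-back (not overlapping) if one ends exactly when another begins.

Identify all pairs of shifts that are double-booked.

A & B, A & D, B & D, C & F, C & G

Sorted by start: B, D, A, F, C, G, E.
D starts before B ends → B and D overlap.
A starts before B ends → B and A overlap.
F starts exactly when B ends (back-to-back, no overlap) — done with B.
A starts before D ends → D and A overlap.
F starts after D ends — done with D.
F starts after A ends — done with A.
C starts before F ends → F and C overlap.
G starts after F ends — done with F.
G starts before C ends → C and G overlap.
E starts after C ends.
E starts exactly when G ends (back-to-back, no overlap).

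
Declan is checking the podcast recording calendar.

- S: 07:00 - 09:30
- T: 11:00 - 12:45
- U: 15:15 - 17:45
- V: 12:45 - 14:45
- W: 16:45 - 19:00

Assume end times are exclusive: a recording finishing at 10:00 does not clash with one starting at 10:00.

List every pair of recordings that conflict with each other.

U & W

Sorted by start: S, T, V, U, W.
T starts after S ends, so S has no further overlaps.
V starts exactly when T ends (back-to-back, no overlap), so T has no further overlaps.
U starts after V ends, so V has no further overlaps.
W starts before U ends → U and W overlap.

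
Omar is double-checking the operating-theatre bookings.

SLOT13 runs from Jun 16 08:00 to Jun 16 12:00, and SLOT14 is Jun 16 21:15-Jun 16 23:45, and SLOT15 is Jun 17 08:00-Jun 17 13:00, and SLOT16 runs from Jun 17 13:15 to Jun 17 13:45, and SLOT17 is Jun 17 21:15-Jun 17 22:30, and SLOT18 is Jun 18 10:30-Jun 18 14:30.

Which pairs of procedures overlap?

none

Sorted by start: SLOT13, SLOT14, SLOT15, SLOT16, SLOT17, SLOT18.
SLOT14 starts after SLOT13 ends, so nothing later overlaps SLOT13 either.
SLOT15 starts after SLOT14 ends, so nothing later overlaps SLOT14 either.
SLOT16 starts after SLOT15 ends, so nothing later overlaps SLOT15 either.
SLOT17 starts after SLOT16 ends, so nothing later overlaps SLOT16 either.
SLOT18 starts after SLOT17 ends.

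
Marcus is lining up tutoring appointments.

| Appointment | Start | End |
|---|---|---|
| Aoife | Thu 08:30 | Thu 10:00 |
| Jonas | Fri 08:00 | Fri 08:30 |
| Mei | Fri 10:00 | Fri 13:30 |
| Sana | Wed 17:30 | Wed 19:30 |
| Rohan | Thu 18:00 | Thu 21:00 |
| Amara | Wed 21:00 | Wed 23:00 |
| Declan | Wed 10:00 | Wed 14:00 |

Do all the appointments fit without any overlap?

Check each pair: they overlap iff neither finishes before the other starts.
Sorted by start: Declan, Sana, Amara, Aoife, Rohan, Jonas, Mei.
Sana starts after Declan ends — done with Declan.
Amara starts after Sana ends — done with Sana.
Aoife starts after Amara ends — done with Amara.
Rohan starts after Aoife ends — done with Aoife.
Jonas starts after Rohan ends — done with Rohan.
Mei starts after Jonas ends.
Every pair is clear; the schedule has no overlaps.

Yes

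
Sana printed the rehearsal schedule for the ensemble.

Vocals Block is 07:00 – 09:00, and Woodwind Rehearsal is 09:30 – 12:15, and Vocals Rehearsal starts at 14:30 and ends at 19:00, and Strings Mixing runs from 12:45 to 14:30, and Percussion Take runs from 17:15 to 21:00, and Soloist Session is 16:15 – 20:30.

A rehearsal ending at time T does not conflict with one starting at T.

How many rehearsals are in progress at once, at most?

3

Sweep the timeline, counting +1 at each start and −1 at each end (ends before starts at a tie):
07:00 start Vocals Block → 1
09:00 end Vocals Block → 0
09:30 start Woodwind Rehearsal → 1
12:15 end Woodwind Rehearsal → 0
12:45 start Strings Mixing → 1
14:30 end Strings Mixing → 0
14:30 start Vocals Rehearsal → 1
16:15 start Soloist Session → 2
17:15 start Percussion Take → 3
19:00 end Vocals Rehearsal → 2
20:30 end Soloist Session → 1
21:00 end Percussion Take → 0
Peak is 3, at 17:15 (Percussion Take, Soloist Session, Vocals Rehearsal).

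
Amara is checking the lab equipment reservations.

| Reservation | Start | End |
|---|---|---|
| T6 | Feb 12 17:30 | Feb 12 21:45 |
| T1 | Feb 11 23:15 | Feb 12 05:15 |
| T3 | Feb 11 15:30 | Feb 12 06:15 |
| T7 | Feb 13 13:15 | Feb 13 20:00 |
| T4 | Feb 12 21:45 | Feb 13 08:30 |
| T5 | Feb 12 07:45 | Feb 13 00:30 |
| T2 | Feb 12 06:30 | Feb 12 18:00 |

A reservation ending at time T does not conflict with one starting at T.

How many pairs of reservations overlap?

Sorted by start: T3, T1, T2, T5, T6, T4, T7.
T1 starts before T3 ends → T3 and T1 overlap.
T2 starts after T3 ends; T3 is clear from here.
T2 starts after T1 ends; T1 is clear from here.
T5 starts before T2 ends → T2 and T5 overlap.
T6 starts before T2 ends → T2 and T6 overlap.
T4 starts after T2 ends; T2 is clear from here.
T6 starts before T5 ends → T5 and T6 overlap.
T4 starts before T5 ends → T5 and T4 overlap.
T7 starts after T5 ends.
T4 starts exactly when T6 ends (back-to-back, no overlap); T6 is clear from here.
T7 starts after T4 ends.
Overlapping pairs: T1 & T3, T2 & T5, T2 & T6, T4 & T5, T5 & T6 — 5 in total.

5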